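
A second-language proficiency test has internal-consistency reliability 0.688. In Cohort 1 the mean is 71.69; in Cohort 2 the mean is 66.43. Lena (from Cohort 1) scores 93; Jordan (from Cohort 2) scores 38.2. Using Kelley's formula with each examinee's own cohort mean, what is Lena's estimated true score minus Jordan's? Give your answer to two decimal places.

T̂_Lena = 0.688(93) + 0.312(71.69) = 86.3513
T̂_Jordan = 0.688(38.2) + 0.312(66.43) = 47.0078
Difference = 86.3513 − 47.0078 = 39.3435

39.34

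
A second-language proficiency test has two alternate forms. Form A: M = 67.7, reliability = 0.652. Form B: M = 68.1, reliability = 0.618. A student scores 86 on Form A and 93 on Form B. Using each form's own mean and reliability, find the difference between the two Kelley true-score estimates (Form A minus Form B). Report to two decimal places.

T̂_A = 0.652(86) + 0.348(67.7) = 79.6316
T̂_B = 0.618(93) + 0.382(68.1) = 83.4882
T̂_A − T̂_B = -3.8566

-3.86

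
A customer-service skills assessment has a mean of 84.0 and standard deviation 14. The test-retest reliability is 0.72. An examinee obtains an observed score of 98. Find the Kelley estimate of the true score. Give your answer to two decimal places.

T̂ = 0.72(98) + 0.28(84.0) = 70.56 + 23.520 = 94.080 → 94.08

94.08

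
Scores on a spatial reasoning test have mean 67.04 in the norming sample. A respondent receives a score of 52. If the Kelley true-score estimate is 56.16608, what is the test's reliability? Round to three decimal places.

0.723

T̂ = ρX + (1 − ρ)μ  ⇒  T̂ − μ = ρ(X − μ)
ρ = (T̂ − μ)/(X − μ) = (56.16608 − 67.04) / (52 − 67.04) = -10.87392 / -15.04 = 0.72300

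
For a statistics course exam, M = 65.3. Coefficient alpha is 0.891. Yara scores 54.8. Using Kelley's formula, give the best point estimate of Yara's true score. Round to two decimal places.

Weight the observed score by reliability and the mean by (1 − reliability): T̂ = 0.891·54.8 + 0.109·65.3 = 48.8268 + 7.1177 = 55.944.

55.94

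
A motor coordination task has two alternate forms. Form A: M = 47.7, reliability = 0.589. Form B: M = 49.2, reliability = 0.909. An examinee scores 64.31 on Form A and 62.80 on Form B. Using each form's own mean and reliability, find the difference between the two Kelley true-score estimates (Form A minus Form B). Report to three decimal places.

T̂_A = 0.589(64.31) + 0.411(47.7) = 57.48329
T̂_B = 0.909(62.80) + 0.091(49.2) = 61.56240
T̂_A − T̂_B = -4.07911

-4.079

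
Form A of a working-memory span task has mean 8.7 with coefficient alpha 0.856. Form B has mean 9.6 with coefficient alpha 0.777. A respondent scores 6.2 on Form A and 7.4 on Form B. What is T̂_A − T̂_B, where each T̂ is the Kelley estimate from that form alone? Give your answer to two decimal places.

-1.33

T̂_A = 0.856(6.2) + 0.144(8.7) = 6.5600
T̂_B = 0.777(7.4) + 0.223(9.6) = 7.8906
T̂_A − T̂_B = -1.3306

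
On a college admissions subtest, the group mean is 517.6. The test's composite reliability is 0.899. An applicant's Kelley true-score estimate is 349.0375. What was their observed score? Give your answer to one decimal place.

T̂ = ρX + (1 − ρ)μ  ⇒  X = (T̂ − (1 − ρ)μ) / ρ
X = (349.0375 − 0.101 × 517.6) / 0.899 = (349.0375 − 52.2776) / 0.899 = 296.7599 / 0.899 = 330.100

330.1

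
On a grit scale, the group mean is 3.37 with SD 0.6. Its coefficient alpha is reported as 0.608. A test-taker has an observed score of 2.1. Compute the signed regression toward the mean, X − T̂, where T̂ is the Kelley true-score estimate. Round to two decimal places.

T̂ = ρX + (1 − ρ)μ
  = 0.608 × 2.1 + 0.392 × 3.37
  = 1.2768 + 1.32104
  = 2.5978
  ≈ 2.598
X − T̂ = 2.1 − 2.598 = -0.498 → -0.50

-0.50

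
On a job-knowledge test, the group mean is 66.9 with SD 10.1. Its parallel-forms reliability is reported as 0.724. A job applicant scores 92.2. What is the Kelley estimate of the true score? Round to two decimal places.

T̂ = ρX + (1 − ρ)μ
  = 0.724 × 92.2 + 0.276 × 66.9
  = 66.7528 + 18.4644
  = 85.217
  ≈ 85.22

85.22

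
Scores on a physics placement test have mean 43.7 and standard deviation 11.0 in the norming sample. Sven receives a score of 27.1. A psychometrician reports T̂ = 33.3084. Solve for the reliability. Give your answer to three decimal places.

T̂ = ρX + (1 − ρ)μ  ⇒  T̂ − μ = ρ(X − μ)
ρ = (T̂ − μ)/(X − μ) = (33.3084 − 43.7) / (27.1 − 43.7) = -10.3916 / -16.6 = 0.62600

0.626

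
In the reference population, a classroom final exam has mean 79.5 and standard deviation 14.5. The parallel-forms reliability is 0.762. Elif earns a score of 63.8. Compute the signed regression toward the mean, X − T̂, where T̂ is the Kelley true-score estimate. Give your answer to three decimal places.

T̂ = 0.762(63.8) + 0.238(79.5) = 48.6156 + 18.9210 = 67.53660 → 67.5366
X − T̂ = 63.8 − 67.5366 = -3.7366 → -3.737

-3.737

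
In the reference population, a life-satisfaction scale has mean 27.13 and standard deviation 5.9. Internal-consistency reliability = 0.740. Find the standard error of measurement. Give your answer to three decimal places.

3.008

SEM = SD · √(1 − ρ) = 5.9 × √0.260 = 5.9 × 0.5099 = 3.0084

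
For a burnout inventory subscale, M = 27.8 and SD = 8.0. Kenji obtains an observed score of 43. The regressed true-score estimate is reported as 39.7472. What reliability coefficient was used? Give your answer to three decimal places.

0.786

T̂ = ρX + (1 − ρ)μ  ⇒  T̂ − μ = ρ(X − μ)
ρ = (T̂ − μ)/(X − μ) = (39.7472 − 27.8) / (43 − 27.8) = 11.9472 / 15.2 = 0.78600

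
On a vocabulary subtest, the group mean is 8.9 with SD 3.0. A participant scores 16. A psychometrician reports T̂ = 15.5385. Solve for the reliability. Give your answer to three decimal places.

0.935

T̂ = ρX + (1 − ρ)μ  ⇒  T̂ − μ = ρ(X − μ)
ρ = (T̂ − μ)/(X − μ) = (15.5385 − 8.9) / (16 − 8.9) = 6.6385 / 7.1 = 0.93500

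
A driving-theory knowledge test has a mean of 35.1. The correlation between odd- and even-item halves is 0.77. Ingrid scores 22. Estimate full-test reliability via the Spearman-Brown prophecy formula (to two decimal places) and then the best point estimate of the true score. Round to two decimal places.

23.70

Spearman-Brown: ρ = 2r/(1 + r) = 2(0.77)/(1 + 0.77) = 1.540/1.77 = 0.8701 → 0.87
T̂ = ρX + (1 − ρ)μ
  = 0.87 × 22 + 0.13 × 35.1
  = 19.14 + 4.563
  = 23.703
  ≈ 23.70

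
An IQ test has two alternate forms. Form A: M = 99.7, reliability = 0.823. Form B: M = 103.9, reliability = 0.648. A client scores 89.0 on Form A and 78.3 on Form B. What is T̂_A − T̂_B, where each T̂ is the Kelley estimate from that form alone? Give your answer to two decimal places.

3.58

T̂_A = 0.823(89.0) + 0.177(99.7) = 90.8939
T̂_B = 0.648(78.3) + 0.352(103.9) = 87.3112
T̂_A − T̂_B = 3.5827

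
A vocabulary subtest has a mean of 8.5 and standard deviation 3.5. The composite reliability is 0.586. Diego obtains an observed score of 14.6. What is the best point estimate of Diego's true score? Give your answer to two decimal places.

12.07

T̂ = ρX + (1 − ρ)μ
  = 0.586 × 14.6 + 0.414 × 8.5
  = 8.5556 + 3.5190
  = 12.075
  ≈ 12.07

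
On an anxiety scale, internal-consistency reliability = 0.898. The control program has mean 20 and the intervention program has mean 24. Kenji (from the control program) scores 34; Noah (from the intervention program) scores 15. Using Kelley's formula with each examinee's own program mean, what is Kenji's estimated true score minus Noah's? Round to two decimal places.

16.65

T̂_Kenji = 0.898(34) + 0.102(20) = 32.5720
T̂_Noah = 0.898(15) + 0.102(24) = 15.9180
Difference = 32.5720 − 15.9180 = 16.6540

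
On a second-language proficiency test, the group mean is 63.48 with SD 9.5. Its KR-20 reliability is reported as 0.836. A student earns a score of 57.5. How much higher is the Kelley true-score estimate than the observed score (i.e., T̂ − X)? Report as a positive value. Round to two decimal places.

T̂ = ρX + (1 − ρ)μ
  = 0.836 × 57.5 + 0.164 × 63.48
  = 48.0700 + 10.41072
  = 58.4807
  ≈ 58.481
T̂ − X = 58.481 − 57.5 = 0.981 → 0.98

0.98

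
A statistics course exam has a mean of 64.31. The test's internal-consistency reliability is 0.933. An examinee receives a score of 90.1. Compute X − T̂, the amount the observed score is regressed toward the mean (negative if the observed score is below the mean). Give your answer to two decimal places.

Kelley's formula gives T̂ = 0.933·90.1 + 0.067·64.31 = 84.0633 + 4.30877 = 88.3721.
X − T̂ = 90.1 − 88.372 = 1.728 → 1.73

1.73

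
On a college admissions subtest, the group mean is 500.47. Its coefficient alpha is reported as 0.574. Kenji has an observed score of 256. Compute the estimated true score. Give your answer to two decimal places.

360.14

Kelley's formula gives T̂ = 0.574·256 + 0.426·500.47 = 146.944 + 213.20022 = 360.144.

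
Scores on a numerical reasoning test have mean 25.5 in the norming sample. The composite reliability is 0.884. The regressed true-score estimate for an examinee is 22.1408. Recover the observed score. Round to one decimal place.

T̂ = ρX + (1 − ρ)μ  ⇒  X = (T̂ − (1 − ρ)μ) / ρ
X = (22.1408 − 0.116 × 25.5) / 0.884 = (22.1408 − 2.9580) / 0.884 = 19.1828 / 0.884 = 21.700

21.7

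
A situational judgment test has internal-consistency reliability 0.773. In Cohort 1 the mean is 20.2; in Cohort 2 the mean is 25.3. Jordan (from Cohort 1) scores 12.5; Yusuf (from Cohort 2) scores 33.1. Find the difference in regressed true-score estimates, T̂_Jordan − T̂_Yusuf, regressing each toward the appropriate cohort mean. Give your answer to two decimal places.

T̂_Jordan = 0.773(12.5) + 0.227(20.2) = 14.2479
T̂_Yusuf = 0.773(33.1) + 0.227(25.3) = 31.3294
Difference = 14.2479 − 31.3294 = -17.0815

-17.08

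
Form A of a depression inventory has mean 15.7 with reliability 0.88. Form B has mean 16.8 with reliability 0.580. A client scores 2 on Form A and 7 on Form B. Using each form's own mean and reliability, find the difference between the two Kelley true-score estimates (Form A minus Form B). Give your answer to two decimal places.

-7.47

T̂_A = 0.88(2) + 0.12(15.7) = 3.6440
T̂_B = 0.580(7) + 0.420(16.8) = 11.1160
T̂_A − T̂_B = -7.4720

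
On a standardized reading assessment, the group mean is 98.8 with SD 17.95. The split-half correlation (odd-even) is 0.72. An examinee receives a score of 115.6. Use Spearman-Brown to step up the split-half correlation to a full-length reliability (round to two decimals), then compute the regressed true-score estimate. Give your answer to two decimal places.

112.91

Spearman-Brown: ρ = 2r/(1 + r) = 2(0.72)/(1 + 0.72) = 1.440/1.72 = 0.8372 → 0.84
Kelley's formula gives T̂ = 0.84·115.6 + 0.16·98.8 = 97.104 + 15.808 = 112.912.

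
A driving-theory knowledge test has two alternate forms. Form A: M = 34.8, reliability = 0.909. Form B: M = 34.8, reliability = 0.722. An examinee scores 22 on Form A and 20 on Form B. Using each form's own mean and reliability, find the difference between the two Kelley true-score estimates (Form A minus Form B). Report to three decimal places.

-0.950

T̂_A = 0.909(22) + 0.091(34.8) = 23.16480
T̂_B = 0.722(20) + 0.278(34.8) = 24.11440
T̂_A − T̂_B = -0.94960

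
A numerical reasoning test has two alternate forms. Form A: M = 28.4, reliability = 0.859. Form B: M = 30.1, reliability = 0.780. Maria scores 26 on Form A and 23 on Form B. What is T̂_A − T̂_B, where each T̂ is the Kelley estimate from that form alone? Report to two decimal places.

1.78

T̂_A = 0.859(26) + 0.141(28.4) = 26.3384
T̂_B = 0.780(23) + 0.220(30.1) = 24.5620
T̂_A − T̂_B = 1.7764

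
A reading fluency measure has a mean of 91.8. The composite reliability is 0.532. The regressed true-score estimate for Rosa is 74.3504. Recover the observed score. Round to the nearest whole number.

59

T̂ = ρX + (1 − ρ)μ  ⇒  X = (T̂ − (1 − ρ)μ) / ρ
X = (74.3504 − 0.468 × 91.8) / 0.532 = (74.3504 − 42.9624) / 0.532 = 31.3880 / 0.532 = 59.00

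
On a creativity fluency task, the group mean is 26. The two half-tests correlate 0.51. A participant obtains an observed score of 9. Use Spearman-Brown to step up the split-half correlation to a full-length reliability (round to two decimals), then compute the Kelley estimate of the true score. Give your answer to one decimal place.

14.4

Spearman-Brown: ρ = 2r/(1 + r) = 2(0.51)/(1 + 0.51) = 1.020/1.51 = 0.6755 → 0.68
T̂ = ρX + (1 − ρ)μ
  = 0.68 × 9 + 0.32 × 26
  = 6.12 + 8.32
  = 14.44
  ≈ 14.4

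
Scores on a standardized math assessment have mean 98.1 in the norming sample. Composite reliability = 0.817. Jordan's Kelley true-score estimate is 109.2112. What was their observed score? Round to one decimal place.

111.7

T̂ = ρX + (1 − ρ)μ  ⇒  X = (T̂ − (1 − ρ)μ) / ρ
X = (109.2112 − 0.183 × 98.1) / 0.817 = (109.2112 − 17.9523) / 0.817 = 91.2589 / 0.817 = 111.700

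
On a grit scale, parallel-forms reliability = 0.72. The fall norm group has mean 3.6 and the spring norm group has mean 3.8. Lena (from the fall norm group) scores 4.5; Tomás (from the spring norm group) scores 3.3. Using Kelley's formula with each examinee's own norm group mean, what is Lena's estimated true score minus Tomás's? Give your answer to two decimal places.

0.81

T̂_Lena = 0.72(4.5) + 0.28(3.6) = 4.2480
T̂_Tomás = 0.72(3.3) + 0.28(3.8) = 3.4400
Difference = 4.2480 − 3.4400 = 0.8080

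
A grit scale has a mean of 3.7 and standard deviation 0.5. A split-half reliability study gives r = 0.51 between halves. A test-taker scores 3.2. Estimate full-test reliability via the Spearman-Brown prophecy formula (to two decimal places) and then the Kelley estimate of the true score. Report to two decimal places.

3.36

Spearman-Brown: ρ = 2r/(1 + r) = 2(0.51)/(1 + 0.51) = 1.020/1.51 = 0.6755 → 0.68
Regress the observed score toward the mean by the unreliability: T̂ = 0.68·3.2 + 0.32·3.7 = 2.176 + 1.184 = 3.360.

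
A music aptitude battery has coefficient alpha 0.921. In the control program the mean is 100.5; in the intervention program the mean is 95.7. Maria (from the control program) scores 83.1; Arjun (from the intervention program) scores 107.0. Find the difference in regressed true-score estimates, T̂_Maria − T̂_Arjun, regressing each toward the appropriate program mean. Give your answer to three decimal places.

-21.633

T̂_Maria = 0.921(83.1) + 0.079(100.5) = 84.47460
T̂_Arjun = 0.921(107.0) + 0.079(95.7) = 106.10730
Difference = 84.47460 − 106.10730 = -21.63270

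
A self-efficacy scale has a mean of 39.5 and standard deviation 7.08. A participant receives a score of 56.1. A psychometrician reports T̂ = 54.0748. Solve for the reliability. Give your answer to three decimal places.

0.878

T̂ = ρX + (1 − ρ)μ  ⇒  T̂ − μ = ρ(X − μ)
ρ = (T̂ − μ)/(X − μ) = (54.0748 − 39.5) / (56.1 − 39.5) = 14.5748 / 16.6 = 0.87800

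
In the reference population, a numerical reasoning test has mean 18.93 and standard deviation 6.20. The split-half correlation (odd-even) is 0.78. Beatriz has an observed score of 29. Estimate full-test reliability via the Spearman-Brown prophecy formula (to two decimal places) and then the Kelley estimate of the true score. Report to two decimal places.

Spearman-Brown: ρ = 2r/(1 + r) = 2(0.78)/(1 + 0.78) = 1.560/1.78 = 0.8764 → 0.88
T̂ = 0.88(29) + 0.12(18.93) = 25.52 + 2.2716 = 27.792 → 27.79

27.79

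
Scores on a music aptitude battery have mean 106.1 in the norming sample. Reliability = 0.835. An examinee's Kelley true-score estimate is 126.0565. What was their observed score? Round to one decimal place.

T̂ = ρX + (1 − ρ)μ  ⇒  X = (T̂ − (1 − ρ)μ) / ρ
X = (126.0565 − 0.165 × 106.1) / 0.835 = (126.0565 − 17.5065) / 0.835 = 108.5500 / 0.835 = 130.000

130.0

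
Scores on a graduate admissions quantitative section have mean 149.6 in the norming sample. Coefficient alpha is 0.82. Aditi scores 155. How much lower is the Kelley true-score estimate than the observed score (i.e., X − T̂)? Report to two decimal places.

0.97

Weight the observed score by reliability and the mean by (1 − reliability): T̂ = 0.82·155 + 0.18·149.6 = 127.10 + 26.928 = 154.0280.
X − T̂ = 155 − 154.028 = 0.972 → 0.97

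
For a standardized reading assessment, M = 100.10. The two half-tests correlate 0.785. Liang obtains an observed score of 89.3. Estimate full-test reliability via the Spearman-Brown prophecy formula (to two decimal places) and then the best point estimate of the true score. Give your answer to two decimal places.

Spearman-Brown: ρ = 2r/(1 + r) = 2(0.785)/(1 + 0.785) = 1.5700/1.785 = 0.8796 → 0.88
T̂ = ρX + (1 − ρ)μ
  = 0.88 × 89.3 + 0.12 × 100.10
  = 78.584 + 12.0120
  = 90.596
  ≈ 90.60

90.60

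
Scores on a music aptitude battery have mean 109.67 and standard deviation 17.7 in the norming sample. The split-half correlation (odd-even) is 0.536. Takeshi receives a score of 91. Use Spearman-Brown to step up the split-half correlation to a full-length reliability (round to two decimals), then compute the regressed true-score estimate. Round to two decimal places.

96.60

Spearman-Brown: ρ = 2r/(1 + r) = 2(0.536)/(1 + 0.536) = 1.0720/1.536 = 0.6979 → 0.70
T̂ = 0.70(91) + 0.30(109.67) = 63.70 + 32.9010 = 96.601 → 96.60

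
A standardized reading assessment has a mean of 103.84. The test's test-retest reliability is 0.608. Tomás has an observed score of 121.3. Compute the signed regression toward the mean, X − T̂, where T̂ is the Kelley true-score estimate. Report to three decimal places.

6.844

Weight the observed score by reliability and the mean by (1 − reliability): T̂ = 0.608·121.3 + 0.392·103.84 = 73.7504 + 40.70528 = 114.45568.
X − T̂ = 121.3 − 114.4557 = 6.8443 → 6.844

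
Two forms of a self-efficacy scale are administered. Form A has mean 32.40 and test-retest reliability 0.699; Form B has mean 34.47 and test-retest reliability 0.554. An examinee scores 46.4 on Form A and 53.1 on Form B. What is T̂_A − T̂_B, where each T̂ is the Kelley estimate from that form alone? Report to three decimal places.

T̂_A = 0.699(46.4) + 0.301(32.40) = 42.18600
T̂_B = 0.554(53.1) + 0.446(34.47) = 44.79102
T̂_A − T̂_B = -2.60502

-2.605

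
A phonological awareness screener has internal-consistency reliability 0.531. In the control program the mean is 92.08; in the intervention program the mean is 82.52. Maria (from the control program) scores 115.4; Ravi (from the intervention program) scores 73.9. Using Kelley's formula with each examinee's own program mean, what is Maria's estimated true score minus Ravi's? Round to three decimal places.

26.520

T̂_Maria = 0.531(115.4) + 0.469(92.08) = 104.46292
T̂_Ravi = 0.531(73.9) + 0.469(82.52) = 77.94278
Difference = 104.46292 − 77.94278 = 26.52014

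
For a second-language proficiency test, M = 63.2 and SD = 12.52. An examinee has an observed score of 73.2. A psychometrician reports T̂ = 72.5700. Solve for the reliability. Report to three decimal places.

T̂ = ρX + (1 − ρ)μ  ⇒  T̂ − μ = ρ(X − μ)
ρ = (T̂ − μ)/(X − μ) = (72.5700 − 63.2) / (73.2 − 63.2) = 9.3700 / 10.0 = 0.93700

0.937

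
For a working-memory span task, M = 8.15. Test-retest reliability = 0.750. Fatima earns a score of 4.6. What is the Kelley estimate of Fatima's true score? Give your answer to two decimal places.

T̂ = ρX + (1 − ρ)μ
  = 0.750 × 4.6 + 0.250 × 8.15
  = 3.4500 + 2.03750
  = 5.487
  ≈ 5.49

5.49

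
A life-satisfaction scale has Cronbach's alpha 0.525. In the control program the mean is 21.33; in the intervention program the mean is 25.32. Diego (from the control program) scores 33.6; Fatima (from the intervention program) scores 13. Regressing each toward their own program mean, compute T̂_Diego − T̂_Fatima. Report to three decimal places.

T̂_Diego = 0.525(33.6) + 0.475(21.33) = 27.77175
T̂_Fatima = 0.525(13) + 0.475(25.32) = 18.85200
Difference = 27.77175 − 18.85200 = 8.91975

8.920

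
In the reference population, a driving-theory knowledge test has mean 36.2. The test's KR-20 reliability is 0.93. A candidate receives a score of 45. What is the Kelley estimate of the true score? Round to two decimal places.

44.38

T̂ = ρX + (1 − ρ)μ
  = 0.93 × 45 + 0.07 × 36.2
  = 41.85 + 2.534
  = 44.384
  ≈ 44.38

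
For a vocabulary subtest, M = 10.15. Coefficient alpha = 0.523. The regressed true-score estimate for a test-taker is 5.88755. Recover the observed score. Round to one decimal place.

T̂ = ρX + (1 − ρ)μ  ⇒  X = (T̂ − (1 − ρ)μ) / ρ
X = (5.88755 − 0.477 × 10.15) / 0.523 = (5.88755 − 4.84155) / 0.523 = 1.04600 / 0.523 = 2.000

2.0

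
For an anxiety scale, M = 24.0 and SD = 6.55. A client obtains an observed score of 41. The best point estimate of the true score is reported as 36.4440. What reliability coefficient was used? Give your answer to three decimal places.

T̂ = ρX + (1 − ρ)μ  ⇒  T̂ − μ = ρ(X − μ)
ρ = (T̂ − μ)/(X − μ) = (36.4440 − 24.0) / (41 − 24.0) = 12.4440 / 17.0 = 0.73200

0.732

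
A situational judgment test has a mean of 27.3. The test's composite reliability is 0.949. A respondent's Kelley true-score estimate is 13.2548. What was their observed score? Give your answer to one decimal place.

T̂ = ρX + (1 − ρ)μ  ⇒  X = (T̂ − (1 − ρ)μ) / ρ
X = (13.2548 − 0.051 × 27.3) / 0.949 = (13.2548 − 1.3923) / 0.949 = 11.8625 / 0.949 = 12.500

12.5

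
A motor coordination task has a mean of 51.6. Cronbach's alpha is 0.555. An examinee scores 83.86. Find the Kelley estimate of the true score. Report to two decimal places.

T̂ = ρX + (1 − ρ)μ
  = 0.555 × 83.86 + 0.445 × 51.6
  = 46.54230 + 22.9620
  = 69.504
  ≈ 69.50

69.50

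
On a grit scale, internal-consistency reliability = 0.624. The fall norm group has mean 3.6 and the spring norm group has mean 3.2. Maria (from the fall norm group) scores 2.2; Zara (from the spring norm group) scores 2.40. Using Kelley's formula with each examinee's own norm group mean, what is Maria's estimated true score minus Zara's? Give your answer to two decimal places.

T̂_Maria = 0.624(2.2) + 0.376(3.6) = 2.7264
T̂_Zara = 0.624(2.40) + 0.376(3.2) = 2.7008
Difference = 2.7264 − 2.7008 = 0.0256

0.03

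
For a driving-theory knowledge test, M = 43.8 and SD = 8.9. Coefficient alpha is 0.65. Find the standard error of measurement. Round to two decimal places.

SEM = SD · √(1 − ρ) = 8.9 × √0.35 = 8.9 × 0.5916 = 5.265

5.27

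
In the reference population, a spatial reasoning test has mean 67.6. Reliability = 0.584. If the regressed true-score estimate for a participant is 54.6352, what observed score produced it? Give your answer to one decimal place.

T̂ = ρX + (1 − ρ)μ  ⇒  X = (T̂ − (1 − ρ)μ) / ρ
X = (54.6352 − 0.416 × 67.6) / 0.584 = (54.6352 − 28.1216) / 0.584 = 26.5136 / 0.584 = 45.400

45.4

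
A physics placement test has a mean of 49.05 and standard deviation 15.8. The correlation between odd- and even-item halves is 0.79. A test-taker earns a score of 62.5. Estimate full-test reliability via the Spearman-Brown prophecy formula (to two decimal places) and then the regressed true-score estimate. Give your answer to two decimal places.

Spearman-Brown: ρ = 2r/(1 + r) = 2(0.79)/(1 + 0.79) = 1.580/1.79 = 0.8827 → 0.88
T̂ = ρX + (1 − ρ)μ
  = 0.88 × 62.5 + 0.12 × 49.05
  = 55.000 + 5.8860
  = 60.886
  ≈ 60.89

60.89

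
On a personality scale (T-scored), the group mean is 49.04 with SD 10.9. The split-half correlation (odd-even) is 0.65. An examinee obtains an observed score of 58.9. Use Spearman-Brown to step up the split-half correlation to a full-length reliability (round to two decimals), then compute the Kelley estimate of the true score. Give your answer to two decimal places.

56.83

Spearman-Brown: ρ = 2r/(1 + r) = 2(0.65)/(1 + 0.65) = 1.300/1.65 = 0.7879 → 0.79
T̂ = 0.79(58.9) + 0.21(49.04) = 46.531 + 10.2984 = 56.829 → 56.83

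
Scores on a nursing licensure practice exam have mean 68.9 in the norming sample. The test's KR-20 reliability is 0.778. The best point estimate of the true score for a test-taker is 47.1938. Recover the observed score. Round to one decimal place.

T̂ = ρX + (1 − ρ)μ  ⇒  X = (T̂ − (1 − ρ)μ) / ρ
X = (47.1938 − 0.222 × 68.9) / 0.778 = (47.1938 − 15.2958) / 0.778 = 31.8980 / 0.778 = 41.000

41.0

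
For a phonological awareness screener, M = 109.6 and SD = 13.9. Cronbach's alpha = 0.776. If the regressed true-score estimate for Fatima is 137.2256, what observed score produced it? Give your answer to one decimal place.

145.2

T̂ = ρX + (1 − ρ)μ  ⇒  X = (T̂ − (1 − ρ)μ) / ρ
X = (137.2256 − 0.224 × 109.6) / 0.776 = (137.2256 − 24.5504) / 0.776 = 112.6752 / 0.776 = 145.200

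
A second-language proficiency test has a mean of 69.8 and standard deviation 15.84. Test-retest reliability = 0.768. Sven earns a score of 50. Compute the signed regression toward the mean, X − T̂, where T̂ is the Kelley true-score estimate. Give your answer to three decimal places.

Regress the observed score toward the mean by the unreliability: T̂ = 0.768·50 + 0.232·69.8 = 38.400 + 16.1936 = 54.59360.
X − T̂ = 50 − 54.5936 = -4.5936 → -4.594

-4.594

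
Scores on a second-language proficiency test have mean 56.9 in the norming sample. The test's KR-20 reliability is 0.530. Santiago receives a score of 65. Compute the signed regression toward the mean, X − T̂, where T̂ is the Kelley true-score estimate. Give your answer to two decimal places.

T̂ = ρX + (1 − ρ)μ
  = 0.530 × 65 + 0.470 × 56.9
  = 34.450 + 26.7430
  = 61.1930
  ≈ 61.193
X − T̂ = 65 − 61.193 = 3.807 → 3.81

3.81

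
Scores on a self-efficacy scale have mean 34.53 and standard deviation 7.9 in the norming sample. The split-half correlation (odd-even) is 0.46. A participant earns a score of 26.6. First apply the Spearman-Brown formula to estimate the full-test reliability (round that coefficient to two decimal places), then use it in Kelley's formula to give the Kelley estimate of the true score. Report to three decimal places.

29.534

Spearman-Brown: ρ = 2r/(1 + r) = 2(0.46)/(1 + 0.46) = 0.920/1.46 = 0.6301 → 0.63
T̂ = 0.63(26.6) + 0.37(34.53) = 16.758 + 12.7761 = 29.5341 → 29.534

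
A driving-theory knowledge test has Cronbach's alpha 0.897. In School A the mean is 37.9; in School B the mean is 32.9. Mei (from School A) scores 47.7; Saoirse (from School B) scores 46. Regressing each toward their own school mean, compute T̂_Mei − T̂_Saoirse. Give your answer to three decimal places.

2.040

T̂_Mei = 0.897(47.7) + 0.103(37.9) = 46.69060
T̂_Saoirse = 0.897(46) + 0.103(32.9) = 44.65070
Difference = 46.69060 − 44.65070 = 2.03990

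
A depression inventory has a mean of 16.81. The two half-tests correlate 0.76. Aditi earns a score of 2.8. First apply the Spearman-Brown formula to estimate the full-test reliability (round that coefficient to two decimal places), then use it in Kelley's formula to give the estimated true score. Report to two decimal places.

4.76

Spearman-Brown: ρ = 2r/(1 + r) = 2(0.76)/(1 + 0.76) = 1.520/1.76 = 0.8636 → 0.86
T̂ = 0.86(2.8) + 0.14(16.81) = 2.408 + 2.3534 = 4.761 → 4.76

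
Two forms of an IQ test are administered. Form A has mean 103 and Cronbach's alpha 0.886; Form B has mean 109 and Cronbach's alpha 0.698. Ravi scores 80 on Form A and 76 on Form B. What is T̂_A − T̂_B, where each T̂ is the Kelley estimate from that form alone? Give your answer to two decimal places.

T̂_A = 0.886(80) + 0.114(103) = 82.6220
T̂_B = 0.698(76) + 0.302(109) = 85.9660
T̂_A − T̂_B = -3.3440

-3.34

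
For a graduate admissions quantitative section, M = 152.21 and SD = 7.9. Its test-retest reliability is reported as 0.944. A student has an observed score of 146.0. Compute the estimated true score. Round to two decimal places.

T̂ = 0.944(146.0) + 0.056(152.21) = 137.8240 + 8.52376 = 146.348 → 146.35

146.35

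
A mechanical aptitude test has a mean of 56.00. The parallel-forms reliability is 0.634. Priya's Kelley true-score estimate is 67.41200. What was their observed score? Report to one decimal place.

74.0

T̂ = ρX + (1 − ρ)μ  ⇒  X = (T̂ − (1 − ρ)μ) / ρ
X = (67.41200 − 0.366 × 56.00) / 0.634 = (67.41200 − 20.49600) / 0.634 = 46.91600 / 0.634 = 74.000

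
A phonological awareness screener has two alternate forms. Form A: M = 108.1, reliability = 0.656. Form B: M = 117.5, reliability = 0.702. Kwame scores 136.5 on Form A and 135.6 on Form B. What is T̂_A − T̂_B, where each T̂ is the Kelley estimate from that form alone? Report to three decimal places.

-3.476

T̂_A = 0.656(136.5) + 0.344(108.1) = 126.73040
T̂_B = 0.702(135.6) + 0.298(117.5) = 130.20620
T̂_A − T̂_B = -3.47580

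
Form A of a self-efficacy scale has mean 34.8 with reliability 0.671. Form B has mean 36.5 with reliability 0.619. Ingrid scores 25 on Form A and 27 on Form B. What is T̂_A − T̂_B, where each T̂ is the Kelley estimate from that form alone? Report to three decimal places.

T̂_A = 0.671(25) + 0.329(34.8) = 28.22420
T̂_B = 0.619(27) + 0.381(36.5) = 30.61950
T̂_A − T̂_B = -2.39530

-2.395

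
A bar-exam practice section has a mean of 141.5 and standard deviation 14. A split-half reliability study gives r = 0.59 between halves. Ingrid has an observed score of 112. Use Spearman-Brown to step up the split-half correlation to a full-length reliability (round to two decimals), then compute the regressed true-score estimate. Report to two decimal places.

119.67

Spearman-Brown: ρ = 2r/(1 + r) = 2(0.59)/(1 + 0.59) = 1.180/1.59 = 0.7421 → 0.74
T̂ = 0.74(112) + 0.26(141.5) = 82.88 + 36.790 = 119.670 → 119.67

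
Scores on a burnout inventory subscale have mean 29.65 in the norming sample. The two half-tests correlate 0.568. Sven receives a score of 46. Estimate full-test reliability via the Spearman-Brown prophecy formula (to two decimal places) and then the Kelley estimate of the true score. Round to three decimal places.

Spearman-Brown: ρ = 2r/(1 + r) = 2(0.568)/(1 + 0.568) = 1.1360/1.568 = 0.7245 → 0.72
T̂ = ρX + (1 − ρ)μ
  = 0.72 × 46 + 0.28 × 29.65
  = 33.12 + 8.3020
  = 41.4220
  ≈ 41.422

41.422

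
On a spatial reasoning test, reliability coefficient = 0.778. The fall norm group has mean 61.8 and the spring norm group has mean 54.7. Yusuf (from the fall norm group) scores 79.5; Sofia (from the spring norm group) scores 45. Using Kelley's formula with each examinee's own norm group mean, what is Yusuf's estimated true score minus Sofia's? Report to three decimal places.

T̂_Yusuf = 0.778(79.5) + 0.222(61.8) = 75.57060
T̂_Sofia = 0.778(45) + 0.222(54.7) = 47.15340
Difference = 75.57060 − 47.15340 = 28.41720

28.417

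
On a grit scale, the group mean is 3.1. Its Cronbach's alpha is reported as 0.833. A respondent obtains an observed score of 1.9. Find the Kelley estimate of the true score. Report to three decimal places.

Regress the observed score toward the mean by the unreliability: T̂ = 0.833·1.9 + 0.167·3.1 = 1.5827 + 0.5177 = 2.1004.

2.100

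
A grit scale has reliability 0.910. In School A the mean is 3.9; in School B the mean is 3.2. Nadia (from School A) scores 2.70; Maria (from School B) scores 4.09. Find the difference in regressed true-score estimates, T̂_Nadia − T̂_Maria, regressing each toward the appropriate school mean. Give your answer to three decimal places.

T̂_Nadia = 0.910(2.70) + 0.090(3.9) = 2.80800
T̂_Maria = 0.910(4.09) + 0.090(3.2) = 4.00990
Difference = 2.80800 − 4.00990 = -1.20190

-1.202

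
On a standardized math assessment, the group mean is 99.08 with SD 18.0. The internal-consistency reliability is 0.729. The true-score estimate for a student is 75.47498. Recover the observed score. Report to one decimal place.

T̂ = ρX + (1 − ρ)μ  ⇒  X = (T̂ − (1 − ρ)μ) / ρ
X = (75.47498 − 0.271 × 99.08) / 0.729 = (75.47498 − 26.85068) / 0.729 = 48.62430 / 0.729 = 66.700

66.7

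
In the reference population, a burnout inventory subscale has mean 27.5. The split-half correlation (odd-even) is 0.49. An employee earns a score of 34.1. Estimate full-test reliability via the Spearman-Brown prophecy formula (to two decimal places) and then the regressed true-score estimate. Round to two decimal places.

Spearman-Brown: ρ = 2r/(1 + r) = 2(0.49)/(1 + 0.49) = 0.980/1.49 = 0.6577 → 0.66
T̂ = ρX + (1 − ρ)μ
  = 0.66 × 34.1 + 0.34 × 27.5
  = 22.506 + 9.350
  = 31.856
  ≈ 31.86

31.86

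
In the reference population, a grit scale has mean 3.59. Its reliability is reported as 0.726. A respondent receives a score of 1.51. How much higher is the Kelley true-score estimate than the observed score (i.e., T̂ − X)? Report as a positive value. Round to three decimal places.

0.570

T̂ = ρX + (1 − ρ)μ
  = 0.726 × 1.51 + 0.274 × 3.59
  = 1.09626 + 0.98366
  = 2.07992
  ≈ 2.0799
T̂ − X = 2.0799 − 1.51 = 0.5699 → 0.570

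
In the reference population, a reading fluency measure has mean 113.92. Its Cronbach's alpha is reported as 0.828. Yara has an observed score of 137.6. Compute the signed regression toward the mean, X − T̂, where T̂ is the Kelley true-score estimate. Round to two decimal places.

4.07

T̂ = ρX + (1 − ρ)μ
  = 0.828 × 137.6 + 0.172 × 113.92
  = 113.9328 + 19.59424
  = 133.5270
  ≈ 133.527
X − T̂ = 137.6 − 133.527 = 4.073 → 4.07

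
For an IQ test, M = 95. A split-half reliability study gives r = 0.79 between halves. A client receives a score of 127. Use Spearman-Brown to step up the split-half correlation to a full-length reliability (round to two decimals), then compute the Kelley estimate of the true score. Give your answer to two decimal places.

Spearman-Brown: ρ = 2r/(1 + r) = 2(0.79)/(1 + 0.79) = 1.580/1.79 = 0.8827 → 0.88
T̂ = 0.88(127) + 0.12(95) = 111.76 + 11.40 = 123.160 → 123.16

123.16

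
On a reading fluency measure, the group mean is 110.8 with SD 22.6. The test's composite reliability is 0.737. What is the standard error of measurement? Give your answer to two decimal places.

11.59

SEM = SD · √(1 − ρ) = 22.6 × √0.263 = 22.6 × 0.5128 = 11.590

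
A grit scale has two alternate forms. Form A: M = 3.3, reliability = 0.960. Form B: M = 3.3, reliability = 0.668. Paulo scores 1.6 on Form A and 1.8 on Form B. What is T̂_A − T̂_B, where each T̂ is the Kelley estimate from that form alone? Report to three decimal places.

-0.630

T̂_A = 0.960(1.6) + 0.040(3.3) = 1.66800
T̂_B = 0.668(1.8) + 0.332(3.3) = 2.29800
T̂_A − T̂_B = -0.63000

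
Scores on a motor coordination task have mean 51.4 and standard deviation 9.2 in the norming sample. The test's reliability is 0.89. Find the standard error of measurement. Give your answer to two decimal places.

SEM = SD · √(1 − ρ) = 9.2 × √0.11 = 9.2 × 0.3317 = 3.051

3.05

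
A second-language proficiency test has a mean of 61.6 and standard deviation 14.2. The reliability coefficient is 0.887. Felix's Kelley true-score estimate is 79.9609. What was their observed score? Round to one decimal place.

T̂ = ρX + (1 − ρ)μ  ⇒  X = (T̂ − (1 − ρ)μ) / ρ
X = (79.9609 − 0.113 × 61.6) / 0.887 = (79.9609 − 6.9608) / 0.887 = 73.0001 / 0.887 = 82.300

82.3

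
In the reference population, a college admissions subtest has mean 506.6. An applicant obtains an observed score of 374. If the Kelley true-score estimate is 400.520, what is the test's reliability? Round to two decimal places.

T̂ = ρX + (1 − ρ)μ  ⇒  T̂ − μ = ρ(X − μ)
ρ = (T̂ − μ)/(X − μ) = (400.520 − 506.6) / (374 − 506.6) = -106.080 / -132.6 = 0.8000

0.80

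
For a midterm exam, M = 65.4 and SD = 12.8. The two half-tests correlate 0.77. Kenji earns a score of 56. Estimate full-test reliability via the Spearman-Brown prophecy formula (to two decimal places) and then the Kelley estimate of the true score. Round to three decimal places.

Spearman-Brown: ρ = 2r/(1 + r) = 2(0.77)/(1 + 0.77) = 1.540/1.77 = 0.8701 → 0.87
T̂ = 0.87(56) + 0.13(65.4) = 48.72 + 8.502 = 57.2220 → 57.222

57.222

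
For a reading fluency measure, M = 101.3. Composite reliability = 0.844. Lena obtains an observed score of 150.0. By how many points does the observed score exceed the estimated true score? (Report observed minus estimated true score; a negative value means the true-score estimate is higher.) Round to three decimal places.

7.597

T̂ = ρX + (1 − ρ)μ
  = 0.844 × 150.0 + 0.156 × 101.3
  = 126.6000 + 15.8028
  = 142.40280
  ≈ 142.4028
X − T̂ = 150.0 − 142.4028 = 7.5972 → 7.597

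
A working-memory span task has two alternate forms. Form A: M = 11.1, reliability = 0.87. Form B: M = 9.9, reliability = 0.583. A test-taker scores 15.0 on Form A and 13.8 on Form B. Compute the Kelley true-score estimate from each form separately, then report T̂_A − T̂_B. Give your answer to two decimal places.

T̂_A = 0.87(15.0) + 0.13(11.1) = 14.4930
T̂_B = 0.583(13.8) + 0.417(9.9) = 12.1737
T̂_A − T̂_B = 2.3193

2.32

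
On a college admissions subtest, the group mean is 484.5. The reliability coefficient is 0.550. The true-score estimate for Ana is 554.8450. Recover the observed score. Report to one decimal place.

612.4

T̂ = ρX + (1 − ρ)μ  ⇒  X = (T̂ − (1 − ρ)μ) / ρ
X = (554.8450 − 0.450 × 484.5) / 0.550 = (554.8450 − 218.0250) / 0.550 = 336.8200 / 0.550 = 612.400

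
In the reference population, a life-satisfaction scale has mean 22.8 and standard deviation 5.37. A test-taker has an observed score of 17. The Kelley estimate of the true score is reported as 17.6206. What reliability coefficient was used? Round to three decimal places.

T̂ = ρX + (1 − ρ)μ  ⇒  T̂ − μ = ρ(X − μ)
ρ = (T̂ − μ)/(X − μ) = (17.6206 − 22.8) / (17 − 22.8) = -5.1794 / -5.8 = 0.89300

0.893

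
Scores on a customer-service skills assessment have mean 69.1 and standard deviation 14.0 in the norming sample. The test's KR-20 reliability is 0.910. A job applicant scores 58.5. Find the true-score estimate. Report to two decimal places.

T̂ = 0.910(58.5) + 0.090(69.1) = 53.2350 + 6.2190 = 59.454 → 59.45

59.45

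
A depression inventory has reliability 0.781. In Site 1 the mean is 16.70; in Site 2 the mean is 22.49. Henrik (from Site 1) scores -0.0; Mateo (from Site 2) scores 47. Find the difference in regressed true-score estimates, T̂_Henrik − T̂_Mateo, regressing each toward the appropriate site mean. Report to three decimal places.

-37.975

T̂_Henrik = 0.781(-0.0) + 0.219(16.70) = 3.65730
T̂_Mateo = 0.781(47) + 0.219(22.49) = 41.63231
Difference = 3.65730 − 41.63231 = -37.97501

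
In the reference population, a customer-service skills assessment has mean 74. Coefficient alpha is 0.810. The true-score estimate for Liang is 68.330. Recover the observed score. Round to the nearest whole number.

67

T̂ = ρX + (1 − ρ)μ  ⇒  X = (T̂ − (1 − ρ)μ) / ρ
X = (68.330 − 0.190 × 74) / 0.810 = (68.330 − 14.060) / 0.810 = 54.270 / 0.810 = 67.00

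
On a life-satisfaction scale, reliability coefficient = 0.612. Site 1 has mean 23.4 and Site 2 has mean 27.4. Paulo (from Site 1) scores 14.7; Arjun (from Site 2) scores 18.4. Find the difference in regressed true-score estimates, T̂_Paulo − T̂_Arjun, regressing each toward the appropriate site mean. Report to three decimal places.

T̂_Paulo = 0.612(14.7) + 0.388(23.4) = 18.07560
T̂_Arjun = 0.612(18.4) + 0.388(27.4) = 21.89200
Difference = 18.07560 − 21.89200 = -3.81640

-3.816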